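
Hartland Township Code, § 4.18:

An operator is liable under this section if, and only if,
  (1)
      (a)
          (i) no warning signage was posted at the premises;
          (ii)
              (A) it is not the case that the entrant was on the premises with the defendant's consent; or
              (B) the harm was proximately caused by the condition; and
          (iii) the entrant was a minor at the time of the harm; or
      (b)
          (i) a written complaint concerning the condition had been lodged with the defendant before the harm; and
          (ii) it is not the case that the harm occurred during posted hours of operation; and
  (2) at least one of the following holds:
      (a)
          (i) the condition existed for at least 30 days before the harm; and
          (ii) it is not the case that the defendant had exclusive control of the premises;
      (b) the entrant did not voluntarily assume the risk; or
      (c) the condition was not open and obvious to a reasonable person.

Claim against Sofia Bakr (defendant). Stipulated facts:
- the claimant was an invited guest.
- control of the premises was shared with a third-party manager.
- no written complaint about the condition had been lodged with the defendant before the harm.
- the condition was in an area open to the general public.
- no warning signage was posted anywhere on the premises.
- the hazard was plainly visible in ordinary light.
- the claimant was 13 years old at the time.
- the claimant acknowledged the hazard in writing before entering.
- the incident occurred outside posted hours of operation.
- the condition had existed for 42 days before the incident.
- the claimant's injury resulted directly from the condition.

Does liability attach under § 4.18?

Yes — liable.

(i) no signage posted — met.
(A) not (consent to enter) — not met.
(B) proximate cause — satisfied.
(ii) = F OR T = true.
(iii) entrant a minor — satisfied.
(a): T AND T AND T → true.
(i) complaint lodged — fails.
(ii) not (during posted hours) — satisfied.
(b) = F AND T = false.
So (1) is satisfied (T OR F).
(i) condition ≥30 days old — satisfied.
(ii) not (exclusive control) — holds.
(a) = T AND T = true.
(b) no assumed risk — not satisfied.
(c) not open/obvious — not met.
(2) = T OR F OR F = true.
Overall: T AND T → true.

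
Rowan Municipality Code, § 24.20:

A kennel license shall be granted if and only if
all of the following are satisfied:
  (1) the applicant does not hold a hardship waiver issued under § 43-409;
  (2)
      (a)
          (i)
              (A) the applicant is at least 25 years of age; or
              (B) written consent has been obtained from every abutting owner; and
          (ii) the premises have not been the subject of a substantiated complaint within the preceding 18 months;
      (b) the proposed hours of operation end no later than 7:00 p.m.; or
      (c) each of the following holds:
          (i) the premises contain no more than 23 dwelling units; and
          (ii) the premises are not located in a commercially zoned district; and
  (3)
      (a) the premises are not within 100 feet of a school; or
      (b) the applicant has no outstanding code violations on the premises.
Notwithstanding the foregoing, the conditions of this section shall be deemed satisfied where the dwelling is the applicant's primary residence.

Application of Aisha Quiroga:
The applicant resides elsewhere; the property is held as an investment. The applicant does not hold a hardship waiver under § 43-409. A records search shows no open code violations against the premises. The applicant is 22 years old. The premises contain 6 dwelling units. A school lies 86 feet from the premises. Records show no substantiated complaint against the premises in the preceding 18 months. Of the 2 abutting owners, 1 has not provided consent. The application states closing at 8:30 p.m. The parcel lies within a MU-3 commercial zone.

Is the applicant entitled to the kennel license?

(1) not (hardship waiver) — holds.
(A) age ≥ 25 — fails.
(B) all abutters consent — not satisfied.
(i) = F OR F = false.
(ii) no complaint in 18 mo. — holds.
(a) = F AND T = false.
(b) closes by 7 p.m. — not satisfied.
(i) ≤ 23 units — satisfied.
(ii) not (commercially zoned) — not met.
(c) = T AND F = false.
So (2) is not satisfied (F OR F OR F).
(a) ≥100 ft from school — not met.
(b) no code violations — satisfied.
(3): F OR T → true.
So Overall is not satisfied (T AND F AND T).
Exception (primary residence) — not satisfied.
Result: main false OR exception false → false.

No — denied.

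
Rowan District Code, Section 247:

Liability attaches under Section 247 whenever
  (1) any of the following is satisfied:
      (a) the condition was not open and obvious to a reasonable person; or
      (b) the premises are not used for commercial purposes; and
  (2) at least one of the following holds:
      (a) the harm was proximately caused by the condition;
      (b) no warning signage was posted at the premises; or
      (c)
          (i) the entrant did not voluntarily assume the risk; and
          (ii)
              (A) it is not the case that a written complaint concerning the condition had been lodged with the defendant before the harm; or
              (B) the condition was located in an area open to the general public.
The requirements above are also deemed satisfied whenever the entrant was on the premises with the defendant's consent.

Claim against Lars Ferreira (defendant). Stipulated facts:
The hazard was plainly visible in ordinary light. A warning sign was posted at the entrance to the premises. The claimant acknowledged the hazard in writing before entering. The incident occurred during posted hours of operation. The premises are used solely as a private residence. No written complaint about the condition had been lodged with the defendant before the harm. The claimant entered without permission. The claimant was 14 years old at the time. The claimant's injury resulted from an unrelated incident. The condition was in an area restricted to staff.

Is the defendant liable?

(a) not open/obvious — not satisfied.
(b) not (commercial use) — holds.
(1): F OR T → true.
(a) proximate cause — fails.
(b) no signage posted — not met.
(i) no assumed risk — not satisfied.
(A) not (complaint lodged) — holds.
(B) public area — fails.
So (ii) is satisfied (T OR F).
(c): F AND T → false.
So (2) is not satisfied (F OR F OR F).
So Overall is not satisfied (T AND F).
Exception (consent to enter) — not satisfied.
Result: main false OR exception false → false.

No — not liable.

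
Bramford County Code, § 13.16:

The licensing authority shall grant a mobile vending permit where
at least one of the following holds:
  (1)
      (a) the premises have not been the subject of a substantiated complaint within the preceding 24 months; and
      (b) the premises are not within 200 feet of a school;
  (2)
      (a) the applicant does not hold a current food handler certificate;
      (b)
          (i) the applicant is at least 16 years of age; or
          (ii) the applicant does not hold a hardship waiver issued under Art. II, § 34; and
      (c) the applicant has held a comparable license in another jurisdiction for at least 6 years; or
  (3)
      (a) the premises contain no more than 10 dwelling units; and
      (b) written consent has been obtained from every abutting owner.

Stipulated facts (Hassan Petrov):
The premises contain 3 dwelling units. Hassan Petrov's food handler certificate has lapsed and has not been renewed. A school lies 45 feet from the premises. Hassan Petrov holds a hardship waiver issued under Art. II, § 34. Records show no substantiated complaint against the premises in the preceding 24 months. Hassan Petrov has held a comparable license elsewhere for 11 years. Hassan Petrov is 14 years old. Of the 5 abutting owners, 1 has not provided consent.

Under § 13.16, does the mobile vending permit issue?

(a) no complaint in 24 mo. — holds.
(b) ≥200 ft from school — not satisfied.
(1) = T AND F = false.
(a) not (food handler cert.) — satisfied.
(i) age ≥ 16 — fails.
(ii) not (hardship waiver) — not met.
So (b) is not satisfied (F OR F).
(c) prior license ≥ 6 yr — satisfied.
(2): T AND F AND T → false.
(a) ≤ 10 units — met.
(b) all abutters consent — not met.
(3) = T AND F = false.
Overall: F OR F OR F → false.

No — denied.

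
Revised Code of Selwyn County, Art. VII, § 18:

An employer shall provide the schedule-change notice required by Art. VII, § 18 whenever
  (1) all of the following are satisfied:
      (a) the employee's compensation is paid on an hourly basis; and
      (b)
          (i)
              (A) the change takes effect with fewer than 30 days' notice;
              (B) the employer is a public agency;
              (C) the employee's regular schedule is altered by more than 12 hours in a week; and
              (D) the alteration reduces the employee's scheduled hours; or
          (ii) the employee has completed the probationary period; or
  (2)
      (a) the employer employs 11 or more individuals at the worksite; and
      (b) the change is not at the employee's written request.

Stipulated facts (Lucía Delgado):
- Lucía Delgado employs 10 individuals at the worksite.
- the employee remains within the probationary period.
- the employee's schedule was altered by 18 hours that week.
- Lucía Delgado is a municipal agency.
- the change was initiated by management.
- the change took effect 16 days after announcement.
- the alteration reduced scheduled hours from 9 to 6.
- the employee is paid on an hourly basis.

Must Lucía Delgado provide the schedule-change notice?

Yes — required.

(a) hourly-paid — met.
(A) < 30 days' notice — satisfied.
(B) public agency — satisfied.
(C) schedule shift > 12h — satisfied.
(D) hours reduced — satisfied.
(i) = T AND T AND T AND T = true.
(ii) past probation — not satisfied.
So (b) is satisfied (T OR F).
(1): T AND T → true.
(a) ≥ 11 at site — not met.
(b) not employee-requested — satisfied.
(2): F AND T → false.
Overall = T OR F = true.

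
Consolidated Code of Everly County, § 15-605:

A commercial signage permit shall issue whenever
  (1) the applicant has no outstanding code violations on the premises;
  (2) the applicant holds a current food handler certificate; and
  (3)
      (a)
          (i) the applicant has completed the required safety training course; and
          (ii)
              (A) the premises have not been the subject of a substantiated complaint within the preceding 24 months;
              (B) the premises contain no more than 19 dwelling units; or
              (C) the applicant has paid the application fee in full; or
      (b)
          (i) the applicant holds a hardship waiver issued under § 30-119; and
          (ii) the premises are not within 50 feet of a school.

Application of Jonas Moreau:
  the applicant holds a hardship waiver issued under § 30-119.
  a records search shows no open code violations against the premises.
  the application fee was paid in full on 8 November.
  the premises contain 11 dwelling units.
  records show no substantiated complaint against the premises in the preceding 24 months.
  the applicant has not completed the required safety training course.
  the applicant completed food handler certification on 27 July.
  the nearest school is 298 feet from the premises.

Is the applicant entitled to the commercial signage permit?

Yes — granted.

(1) no code violations — holds.
(2) food handler cert. — satisfied.
(i) safety training — not met.
(A) no complaint in 24 mo. — met.
(B) ≤ 19 units — met.
(C) fee paid — holds.
(ii): T OR T OR T → true.
(a) = F AND T = false.
(i) hardship waiver — holds.
(ii) ≥50 ft from school — satisfied.
So (b) is satisfied (T AND T).
So (3) is satisfied (F OR T).
So Overall is satisfied (T AND T AND T).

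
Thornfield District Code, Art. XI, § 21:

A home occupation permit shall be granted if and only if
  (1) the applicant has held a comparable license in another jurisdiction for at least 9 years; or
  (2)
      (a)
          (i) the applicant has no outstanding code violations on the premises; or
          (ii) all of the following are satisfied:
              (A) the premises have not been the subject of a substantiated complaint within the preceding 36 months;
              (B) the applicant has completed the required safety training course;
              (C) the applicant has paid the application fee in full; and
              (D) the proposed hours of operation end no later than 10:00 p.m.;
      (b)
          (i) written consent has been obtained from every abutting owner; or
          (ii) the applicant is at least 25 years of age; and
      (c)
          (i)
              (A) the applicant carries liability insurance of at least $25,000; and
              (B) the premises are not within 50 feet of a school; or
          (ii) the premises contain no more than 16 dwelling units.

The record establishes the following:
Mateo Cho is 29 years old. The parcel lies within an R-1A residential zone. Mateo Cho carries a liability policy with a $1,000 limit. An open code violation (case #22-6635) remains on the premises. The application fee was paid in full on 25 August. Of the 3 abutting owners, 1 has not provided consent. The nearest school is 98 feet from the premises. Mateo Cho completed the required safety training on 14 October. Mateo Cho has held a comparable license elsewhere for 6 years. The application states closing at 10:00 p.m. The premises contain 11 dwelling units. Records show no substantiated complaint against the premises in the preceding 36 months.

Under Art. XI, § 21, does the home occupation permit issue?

Yes — granted.

(1) prior license ≥ 9 yr — fails.
(i) no code violations — not satisfied.
(A) no complaint in 36 mo. — satisfied.
(B) safety training — satisfied.
(C) fee paid — met.
(D) closes by 10 p.m. — satisfied.
(ii): T AND T AND T AND T → true.
(a) = F OR T = true.
(i) all abutters consent — not satisfied.
(ii) age ≥ 25 — holds.
(b) = F OR T = true.
(A) insurance ≥ $25,000 — not satisfied.
(B) ≥50 ft from school — holds.
(i) = F AND T = false.
(ii) ≤ 16 units — holds.
(c): F OR T → true.
So (2) is satisfied (T AND T AND T).
Overall: F OR T → true.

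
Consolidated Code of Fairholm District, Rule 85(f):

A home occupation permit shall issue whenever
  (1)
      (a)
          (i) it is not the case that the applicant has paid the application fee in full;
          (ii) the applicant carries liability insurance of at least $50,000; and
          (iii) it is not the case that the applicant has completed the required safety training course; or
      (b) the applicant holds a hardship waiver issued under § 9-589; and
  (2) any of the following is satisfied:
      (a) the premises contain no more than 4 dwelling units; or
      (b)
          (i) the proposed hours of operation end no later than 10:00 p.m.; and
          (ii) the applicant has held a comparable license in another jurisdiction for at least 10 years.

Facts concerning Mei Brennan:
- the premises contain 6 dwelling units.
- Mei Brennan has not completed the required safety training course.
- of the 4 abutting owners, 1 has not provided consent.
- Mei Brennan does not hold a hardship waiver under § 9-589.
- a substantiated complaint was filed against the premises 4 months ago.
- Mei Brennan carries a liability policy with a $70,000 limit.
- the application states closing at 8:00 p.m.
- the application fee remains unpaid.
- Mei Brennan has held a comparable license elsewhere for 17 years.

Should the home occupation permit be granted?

(i) not (fee paid) — satisfied.
(ii) insurance ≥ $50,000 — met.
(iii) not (safety training) — satisfied.
(a) = T AND T AND T = true.
(b) hardship waiver — fails.
(1): T OR F → true.
(a) ≤ 4 units — not satisfied.
(i) closes by 10 p.m. — holds.
(ii) prior license ≥ 10 yr — satisfied.
(b): T AND T → true.
(2): F OR T → true.
Overall = T AND T = true.

Yes — granted.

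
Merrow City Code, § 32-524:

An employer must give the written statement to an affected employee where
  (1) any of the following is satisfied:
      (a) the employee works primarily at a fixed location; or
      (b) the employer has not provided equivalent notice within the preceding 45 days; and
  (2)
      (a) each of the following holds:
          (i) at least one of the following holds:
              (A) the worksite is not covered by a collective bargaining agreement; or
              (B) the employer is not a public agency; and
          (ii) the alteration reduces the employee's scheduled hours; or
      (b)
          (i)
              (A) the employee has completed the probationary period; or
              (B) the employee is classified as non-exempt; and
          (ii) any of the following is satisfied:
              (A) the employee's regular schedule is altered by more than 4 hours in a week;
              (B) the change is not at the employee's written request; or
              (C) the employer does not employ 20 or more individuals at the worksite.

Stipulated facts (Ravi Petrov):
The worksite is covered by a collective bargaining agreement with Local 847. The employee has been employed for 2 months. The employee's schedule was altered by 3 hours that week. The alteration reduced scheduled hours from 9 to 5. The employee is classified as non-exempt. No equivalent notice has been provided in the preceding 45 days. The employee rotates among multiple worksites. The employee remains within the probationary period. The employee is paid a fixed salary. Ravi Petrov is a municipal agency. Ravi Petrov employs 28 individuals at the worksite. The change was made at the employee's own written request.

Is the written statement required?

No — not required.

(a) fixed location — not satisfied.
(b) no recent notice — met.
So (1) is satisfied (F OR T).
(A) no CBA — not satisfied.
(B) not (public agency) — not satisfied.
So (i) is not satisfied (F OR F).
(ii) hours reduced — met.
(a): F AND T → false.
(A) past probation — not met.
(B) non-exempt — met.
So (i) is satisfied (F OR T).
(A) schedule shift > 4h — not satisfied.
(B) not employee-requested — not satisfied.
(C) not (≥ 20 at site) — not met.
So (ii) is not satisfied (F OR F OR F).
(b) = T AND F = false.
(2): F OR F → false.
So Overall is not satisfied (T AND F).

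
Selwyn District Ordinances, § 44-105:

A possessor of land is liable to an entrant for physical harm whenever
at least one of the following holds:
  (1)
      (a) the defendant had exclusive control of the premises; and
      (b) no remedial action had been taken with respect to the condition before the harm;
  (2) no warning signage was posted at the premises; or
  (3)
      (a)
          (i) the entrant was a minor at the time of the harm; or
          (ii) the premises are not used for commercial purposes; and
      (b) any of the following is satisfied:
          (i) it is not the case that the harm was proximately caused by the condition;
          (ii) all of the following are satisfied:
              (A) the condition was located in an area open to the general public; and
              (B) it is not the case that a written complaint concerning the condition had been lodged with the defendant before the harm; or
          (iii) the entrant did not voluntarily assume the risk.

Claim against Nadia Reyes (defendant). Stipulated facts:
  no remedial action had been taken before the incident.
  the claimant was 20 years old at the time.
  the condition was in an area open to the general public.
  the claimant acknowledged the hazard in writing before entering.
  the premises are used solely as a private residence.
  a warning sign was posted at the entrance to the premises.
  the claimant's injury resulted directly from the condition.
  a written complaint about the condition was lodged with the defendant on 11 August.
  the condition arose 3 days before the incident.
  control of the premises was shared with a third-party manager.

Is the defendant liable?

No — not liable.

(a) exclusive control — not met.
(b) no remedial action — met.
So (1) is not satisfied (F AND T).
(2) no signage posted — not satisfied.
(i) entrant a minor — fails.
(ii) not (commercial use) — satisfied.
So (a) is satisfied (F OR T).
(i) not (proximate cause) — not satisfied.
(A) public area — met.
(B) not (complaint lodged) — fails.
(ii): T AND F → false.
(iii) no assumed risk — not satisfied.
(b) = F OR F OR F = false.
(3): T AND F → false.
So Overall is not satisfied (F OR F OR F).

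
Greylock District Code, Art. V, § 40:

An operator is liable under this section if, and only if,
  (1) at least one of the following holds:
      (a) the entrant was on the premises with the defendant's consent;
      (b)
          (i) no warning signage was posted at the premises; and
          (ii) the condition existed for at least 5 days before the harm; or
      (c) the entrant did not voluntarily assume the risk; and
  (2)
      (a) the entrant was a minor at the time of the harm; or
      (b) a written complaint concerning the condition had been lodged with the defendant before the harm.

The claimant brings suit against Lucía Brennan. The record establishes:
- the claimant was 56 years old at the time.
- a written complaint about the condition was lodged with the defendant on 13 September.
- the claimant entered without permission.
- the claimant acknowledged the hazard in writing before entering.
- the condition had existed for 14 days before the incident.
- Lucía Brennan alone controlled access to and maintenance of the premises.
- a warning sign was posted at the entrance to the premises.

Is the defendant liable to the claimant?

(a) consent to enter — not satisfied.
(i) no signage posted — fails.
(ii) condition ≥5 days old — holds.
So (b) is not satisfied (F AND T).
(c) no assumed risk — not met.
(1): F OR F OR F → false.
(a) entrant a minor — fails.
(b) complaint lodged — satisfied.
(2): F OR T → true.
Overall = F AND T = false.

No — not liable.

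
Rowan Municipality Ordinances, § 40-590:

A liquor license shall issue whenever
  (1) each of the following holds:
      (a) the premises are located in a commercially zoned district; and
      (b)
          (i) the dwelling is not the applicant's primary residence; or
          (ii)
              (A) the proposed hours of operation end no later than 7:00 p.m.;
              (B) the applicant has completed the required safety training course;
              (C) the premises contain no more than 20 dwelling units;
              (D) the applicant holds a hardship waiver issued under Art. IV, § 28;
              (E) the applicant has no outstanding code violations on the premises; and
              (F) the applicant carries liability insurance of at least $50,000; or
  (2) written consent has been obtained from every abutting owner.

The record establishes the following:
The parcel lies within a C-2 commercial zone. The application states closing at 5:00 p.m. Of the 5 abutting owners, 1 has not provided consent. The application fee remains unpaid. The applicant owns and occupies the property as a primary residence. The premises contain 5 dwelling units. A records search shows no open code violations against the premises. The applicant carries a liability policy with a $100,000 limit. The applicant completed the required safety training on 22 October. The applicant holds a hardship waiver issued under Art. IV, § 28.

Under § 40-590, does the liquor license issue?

Yes — granted.

(a) commercially zoned — satisfied.
(i) not (primary residence) — fails.
(A) closes by 7 p.m. — met.
(B) safety training — met.
(C) ≤ 20 units — satisfied.
(D) hardship waiver — satisfied.
(E) no code violations — satisfied.
(F) insurance ≥ $50,000 — satisfied.
So (ii) is satisfied (T AND T AND T AND T AND T AND T).
(b) = F OR T = true.
(1) = T AND T = true.
(2) all abutters consent — not met.
Overall: T OR F → true.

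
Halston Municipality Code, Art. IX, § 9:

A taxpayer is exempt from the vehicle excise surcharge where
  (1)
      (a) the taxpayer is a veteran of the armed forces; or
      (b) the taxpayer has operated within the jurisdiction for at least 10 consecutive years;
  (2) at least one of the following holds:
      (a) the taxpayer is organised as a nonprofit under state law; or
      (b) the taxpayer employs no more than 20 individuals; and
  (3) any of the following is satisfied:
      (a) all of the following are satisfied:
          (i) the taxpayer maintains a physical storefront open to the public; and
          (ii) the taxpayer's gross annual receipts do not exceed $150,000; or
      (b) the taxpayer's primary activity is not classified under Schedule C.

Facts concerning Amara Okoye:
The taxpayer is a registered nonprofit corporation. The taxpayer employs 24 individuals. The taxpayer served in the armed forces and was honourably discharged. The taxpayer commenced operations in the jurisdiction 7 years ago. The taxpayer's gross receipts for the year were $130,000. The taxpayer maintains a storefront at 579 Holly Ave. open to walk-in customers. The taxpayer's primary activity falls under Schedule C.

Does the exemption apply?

(a) veteran — satisfied.
(b) ≥ 10 yrs in jurisdiction — not satisfied.
(1) = T OR F = true.
(a) nonprofit — holds.
(b) ≤ 20 employees — fails.
So (2) is satisfied (T OR F).
(i) has storefront — satisfied.
(ii) receipts ≤ $150,000 — holds.
(a): T AND T → true.
(b) not (Schedule C activity) — not met.
(3): T OR F → true.
Overall = T AND T AND T = true.

Yes — exempt.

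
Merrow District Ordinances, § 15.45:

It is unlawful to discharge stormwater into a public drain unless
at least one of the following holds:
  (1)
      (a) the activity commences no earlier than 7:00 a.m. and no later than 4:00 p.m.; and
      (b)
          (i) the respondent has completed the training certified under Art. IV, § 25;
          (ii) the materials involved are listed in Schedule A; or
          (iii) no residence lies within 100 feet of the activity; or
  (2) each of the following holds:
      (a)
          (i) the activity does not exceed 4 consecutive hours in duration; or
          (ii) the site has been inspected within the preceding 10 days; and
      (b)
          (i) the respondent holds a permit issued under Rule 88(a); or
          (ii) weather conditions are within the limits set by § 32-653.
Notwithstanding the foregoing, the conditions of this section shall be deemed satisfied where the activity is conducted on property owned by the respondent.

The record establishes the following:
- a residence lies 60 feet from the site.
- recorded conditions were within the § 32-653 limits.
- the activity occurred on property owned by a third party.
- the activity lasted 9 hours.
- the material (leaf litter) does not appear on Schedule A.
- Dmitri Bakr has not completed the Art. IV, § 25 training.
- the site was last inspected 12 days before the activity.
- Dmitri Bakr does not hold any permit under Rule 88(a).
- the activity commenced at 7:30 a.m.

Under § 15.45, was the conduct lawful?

No — unlawful.

(a) start within hours — holds.
(i) training certified — fails.
(ii) Schedule A material — not satisfied.
(iii) no residence in 100 ft — not met.
(b): F OR F OR F → false.
(1) = T AND F = false.
(i) ≤ 4 hrs duration — not met.
(ii) site inspected — not met.
So (a) is not satisfied (F OR F).
(i) holds permit — fails.
(ii) weather ok — satisfied.
So (b) is satisfied (F OR T).
So (2) is not satisfied (F AND T).
Overall: F OR F → false.
Exception (own property) — not satisfied.
Result: main false OR exception false → false.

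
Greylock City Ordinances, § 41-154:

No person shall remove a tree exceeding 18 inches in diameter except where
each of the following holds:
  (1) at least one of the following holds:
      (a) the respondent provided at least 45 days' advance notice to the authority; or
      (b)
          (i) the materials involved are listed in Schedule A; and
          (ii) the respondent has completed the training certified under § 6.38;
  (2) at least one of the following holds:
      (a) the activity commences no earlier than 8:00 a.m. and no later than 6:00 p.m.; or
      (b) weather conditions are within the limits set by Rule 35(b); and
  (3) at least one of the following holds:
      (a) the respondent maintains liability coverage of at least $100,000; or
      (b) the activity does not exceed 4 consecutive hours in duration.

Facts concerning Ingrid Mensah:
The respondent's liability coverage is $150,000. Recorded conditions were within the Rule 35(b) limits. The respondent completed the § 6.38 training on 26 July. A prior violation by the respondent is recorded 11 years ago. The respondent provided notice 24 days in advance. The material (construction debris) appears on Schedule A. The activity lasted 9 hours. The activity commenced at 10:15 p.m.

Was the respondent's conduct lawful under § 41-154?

(a) ≥45 days' notice — not satisfied.
(i) Schedule A material — met.
(ii) training certified — holds.
(b): T AND T → true.
So (1) is satisfied (F OR T).
(a) start within hours — not satisfied.
(b) weather ok — holds.
So (2) is satisfied (F OR T).
(a) coverage ≥ $100,000 — holds.
(b) ≤ 4 hrs duration — fails.
(3): T OR F → true.
Overall = T AND T AND T = true.

Yes — lawful.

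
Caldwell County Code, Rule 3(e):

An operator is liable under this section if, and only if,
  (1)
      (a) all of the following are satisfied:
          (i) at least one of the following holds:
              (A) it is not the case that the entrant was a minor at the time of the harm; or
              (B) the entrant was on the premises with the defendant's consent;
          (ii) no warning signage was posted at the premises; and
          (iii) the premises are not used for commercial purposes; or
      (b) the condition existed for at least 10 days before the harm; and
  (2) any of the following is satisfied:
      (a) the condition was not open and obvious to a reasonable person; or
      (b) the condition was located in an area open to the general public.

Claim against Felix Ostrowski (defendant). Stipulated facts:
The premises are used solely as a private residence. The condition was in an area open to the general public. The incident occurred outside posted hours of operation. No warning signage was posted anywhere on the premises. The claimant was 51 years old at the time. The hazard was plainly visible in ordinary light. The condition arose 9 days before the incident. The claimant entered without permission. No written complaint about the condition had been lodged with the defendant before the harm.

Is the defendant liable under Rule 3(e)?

(A) not (entrant a minor) — met.
(B) consent to enter — fails.
So (i) is satisfied (T OR F).
(ii) no signage posted — satisfied.
(iii) not (commercial use) — holds.
(a): T AND T AND T → true.
(b) condition ≥10 days old — not satisfied.
(1) = T OR F = true.
(a) not open/obvious — not met.
(b) public area — met.
(2): F OR T → true.
So Overall is satisfied (T AND T).

Yes — liable.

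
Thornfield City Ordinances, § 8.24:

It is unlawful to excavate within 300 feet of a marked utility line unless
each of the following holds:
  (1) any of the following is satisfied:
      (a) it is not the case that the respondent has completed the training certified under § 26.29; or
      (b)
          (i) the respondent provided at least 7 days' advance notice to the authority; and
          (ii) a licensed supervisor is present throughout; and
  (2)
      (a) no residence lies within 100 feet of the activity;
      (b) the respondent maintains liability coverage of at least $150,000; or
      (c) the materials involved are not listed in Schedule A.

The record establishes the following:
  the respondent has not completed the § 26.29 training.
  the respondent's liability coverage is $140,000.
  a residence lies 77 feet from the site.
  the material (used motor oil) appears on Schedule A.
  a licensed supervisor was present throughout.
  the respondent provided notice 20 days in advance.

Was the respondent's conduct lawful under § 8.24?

(a) not (training certified) — holds.
(i) ≥7 days' notice — holds.
(ii) supervisor present — met.
(b): T AND T → true.
(1): T OR T → true.
(a) no residence in 100 ft — not met.
(b) coverage ≥ $150,000 — fails.
(c) not (Schedule A material) — not met.
(2) = F OR F OR F = false.
Overall: T AND F → false.

No — unlawful.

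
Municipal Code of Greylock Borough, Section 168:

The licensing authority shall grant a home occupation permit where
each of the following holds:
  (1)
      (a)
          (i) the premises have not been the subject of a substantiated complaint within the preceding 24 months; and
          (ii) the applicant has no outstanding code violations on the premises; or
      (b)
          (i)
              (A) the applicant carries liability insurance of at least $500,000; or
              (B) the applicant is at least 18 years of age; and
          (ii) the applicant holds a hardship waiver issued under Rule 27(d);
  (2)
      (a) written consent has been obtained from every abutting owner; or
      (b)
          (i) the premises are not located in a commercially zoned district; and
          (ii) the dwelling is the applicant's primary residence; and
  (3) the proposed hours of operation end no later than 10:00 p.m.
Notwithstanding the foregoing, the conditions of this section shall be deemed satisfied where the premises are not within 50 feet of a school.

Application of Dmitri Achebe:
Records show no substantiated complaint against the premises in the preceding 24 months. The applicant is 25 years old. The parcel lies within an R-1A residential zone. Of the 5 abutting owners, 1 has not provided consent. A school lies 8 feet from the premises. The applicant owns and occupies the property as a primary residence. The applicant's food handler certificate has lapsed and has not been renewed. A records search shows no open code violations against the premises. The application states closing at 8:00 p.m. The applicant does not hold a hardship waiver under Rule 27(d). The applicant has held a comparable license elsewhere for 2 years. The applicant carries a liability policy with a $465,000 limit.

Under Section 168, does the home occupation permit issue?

Yes — granted.

(i) no complaint in 24 mo. — met.
(ii) no code violations — met.
(a): T AND T → true.
(A) insurance ≥ $500,000 — fails.
(B) age ≥ 18 — holds.
(i) = F OR T = true.
(ii) hardship waiver — not met.
(b) = T AND F = false.
(1): T OR F → true.
(a) all abutters consent — not met.
(i) not (commercially zoned) — holds.
(ii) primary residence — holds.
(b): T AND T → true.
(2) = F OR T = true.
(3) closes by 10 p.m. — met.
Overall = T AND T AND T = true.
Exception (≥50 ft from school) — not satisfied.
Result: main true OR exception false → true.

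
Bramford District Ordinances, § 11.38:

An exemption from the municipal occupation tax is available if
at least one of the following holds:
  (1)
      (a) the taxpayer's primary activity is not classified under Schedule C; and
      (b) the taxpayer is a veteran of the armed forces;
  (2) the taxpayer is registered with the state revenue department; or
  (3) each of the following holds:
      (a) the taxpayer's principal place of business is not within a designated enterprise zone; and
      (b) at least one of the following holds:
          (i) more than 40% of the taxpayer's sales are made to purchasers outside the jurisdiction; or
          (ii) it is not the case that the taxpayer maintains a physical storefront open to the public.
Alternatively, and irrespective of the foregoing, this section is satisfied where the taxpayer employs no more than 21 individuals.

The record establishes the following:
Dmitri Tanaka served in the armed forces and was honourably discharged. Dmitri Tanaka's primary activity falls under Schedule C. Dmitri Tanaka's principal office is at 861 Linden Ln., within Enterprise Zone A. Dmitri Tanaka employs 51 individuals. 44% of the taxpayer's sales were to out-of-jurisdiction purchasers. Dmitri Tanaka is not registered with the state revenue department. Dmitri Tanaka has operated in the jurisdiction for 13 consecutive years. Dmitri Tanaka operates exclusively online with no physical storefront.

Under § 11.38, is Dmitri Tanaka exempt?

(a) not (Schedule C activity) — not met.
(b) veteran — met.
So (1) is not satisfied (F AND T).
(2) state-registered — not met.
(a) not (in enterprise zone) — not satisfied.
(i) >40% out-of-jur. sales — holds.
(ii) not (has storefront) — satisfied.
So (b) is satisfied (T OR T).
(3): F AND T → false.
Overall = F OR F OR F = false.
Exception (≤ 21 employees) — not satisfied.
Result: main false OR exception false → false.

No — not exempt.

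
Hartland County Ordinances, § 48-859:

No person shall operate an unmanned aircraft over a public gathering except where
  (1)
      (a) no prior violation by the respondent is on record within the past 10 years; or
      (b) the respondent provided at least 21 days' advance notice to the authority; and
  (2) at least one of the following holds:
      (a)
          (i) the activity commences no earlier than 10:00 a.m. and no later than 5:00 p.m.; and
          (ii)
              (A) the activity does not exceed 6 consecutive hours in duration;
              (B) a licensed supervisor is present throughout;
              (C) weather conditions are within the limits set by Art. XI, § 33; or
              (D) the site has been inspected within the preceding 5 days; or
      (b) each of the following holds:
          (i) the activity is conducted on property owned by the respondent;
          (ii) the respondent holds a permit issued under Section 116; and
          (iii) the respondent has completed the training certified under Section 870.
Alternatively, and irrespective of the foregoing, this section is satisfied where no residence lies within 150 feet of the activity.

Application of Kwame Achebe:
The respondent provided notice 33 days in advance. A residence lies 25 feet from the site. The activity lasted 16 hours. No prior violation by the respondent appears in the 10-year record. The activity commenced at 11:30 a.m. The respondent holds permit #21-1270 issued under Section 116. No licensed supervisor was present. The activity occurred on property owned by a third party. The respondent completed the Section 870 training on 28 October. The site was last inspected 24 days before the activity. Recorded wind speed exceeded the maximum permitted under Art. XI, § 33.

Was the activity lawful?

No — unlawful.

(a) no prior violation — satisfied.
(b) ≥21 days' notice — met.
(1) = T OR T = true.
(i) start within hours — met.
(A) ≤ 6 hrs duration — not met.
(B) supervisor present — fails.
(C) weather ok — not met.
(D) site inspected — not met.
So (ii) is not satisfied (F OR F OR F OR F).
(a): T AND F → false.
(i) own property — not met.
(ii) holds permit — holds.
(iii) training certified — satisfied.
(b): F AND T AND T → false.
So (2) is not satisfied (F OR F).
Overall: T AND F → false.
Exception (no residence in 150 ft) — not satisfied.
Result: main false OR exception false → false.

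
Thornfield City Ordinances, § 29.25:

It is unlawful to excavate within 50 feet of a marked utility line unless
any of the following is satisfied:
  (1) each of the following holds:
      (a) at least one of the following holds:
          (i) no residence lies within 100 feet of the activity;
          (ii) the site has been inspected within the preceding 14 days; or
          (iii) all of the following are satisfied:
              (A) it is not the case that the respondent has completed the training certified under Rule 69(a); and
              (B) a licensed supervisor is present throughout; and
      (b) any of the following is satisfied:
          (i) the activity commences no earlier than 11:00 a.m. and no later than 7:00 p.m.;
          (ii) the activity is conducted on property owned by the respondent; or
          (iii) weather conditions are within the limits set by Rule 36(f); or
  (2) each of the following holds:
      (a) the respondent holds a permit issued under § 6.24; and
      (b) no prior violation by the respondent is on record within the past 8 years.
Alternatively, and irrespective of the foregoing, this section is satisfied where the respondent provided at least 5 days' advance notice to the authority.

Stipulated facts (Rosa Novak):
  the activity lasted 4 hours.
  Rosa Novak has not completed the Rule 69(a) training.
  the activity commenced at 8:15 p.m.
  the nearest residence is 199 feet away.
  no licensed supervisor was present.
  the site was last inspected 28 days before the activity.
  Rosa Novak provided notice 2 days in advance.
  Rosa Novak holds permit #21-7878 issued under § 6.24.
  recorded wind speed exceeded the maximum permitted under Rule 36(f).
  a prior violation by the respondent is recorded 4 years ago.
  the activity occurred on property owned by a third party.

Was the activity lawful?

(i) no residence in 100 ft — holds.
(ii) site inspected — not satisfied.
(A) not (training certified) — satisfied.
(B) supervisor present — fails.
So (iii) is not satisfied (T AND F).
(a): T OR F OR F → true.
(i) start within hours — not satisfied.
(ii) own property — not satisfied.
(iii) weather ok — not satisfied.
(b): F OR F OR F → false.
So (1) is not satisfied (T AND F).
(a) holds permit — met.
(b) no prior violation — fails.
So (2) is not satisfied (T AND F).
So Overall is not satisfied (F OR F).
Exception (≥5 days' notice) — not satisfied.
Result: main false OR exception false → false.

No — unlawful.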